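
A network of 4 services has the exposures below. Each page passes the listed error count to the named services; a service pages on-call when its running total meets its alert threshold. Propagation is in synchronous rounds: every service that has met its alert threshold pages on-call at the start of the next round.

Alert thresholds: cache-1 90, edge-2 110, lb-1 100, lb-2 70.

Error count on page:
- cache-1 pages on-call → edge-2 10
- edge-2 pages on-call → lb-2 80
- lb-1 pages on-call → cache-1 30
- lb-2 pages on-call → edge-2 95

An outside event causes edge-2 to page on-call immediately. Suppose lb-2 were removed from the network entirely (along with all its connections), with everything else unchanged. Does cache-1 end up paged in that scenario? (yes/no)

no

With lb-2 removed:
Round 1 — edge-2 pages on-call (initial).
No further pages.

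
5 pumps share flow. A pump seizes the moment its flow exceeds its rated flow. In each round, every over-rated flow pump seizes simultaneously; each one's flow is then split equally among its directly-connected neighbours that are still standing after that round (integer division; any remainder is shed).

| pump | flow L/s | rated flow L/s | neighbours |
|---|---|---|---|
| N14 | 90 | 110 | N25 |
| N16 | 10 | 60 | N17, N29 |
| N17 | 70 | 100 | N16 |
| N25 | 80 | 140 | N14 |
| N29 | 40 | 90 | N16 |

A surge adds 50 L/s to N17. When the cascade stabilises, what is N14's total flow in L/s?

90

Round 1 — N17 at 120 > 100. N17 seizes.
  N17 sheds 120 L/s to N16: 120 each.
    N16: 10+120 = 130 > 60
Round 2 — N16 seizes.
  N16 sheds 130 L/s to N29: 130 each.
    N29: 40+130 = 170 > 90
Round 3 — N29 seizes.
  N29 sheds 170 L/s: no online neighbours, lost.
No further seizures.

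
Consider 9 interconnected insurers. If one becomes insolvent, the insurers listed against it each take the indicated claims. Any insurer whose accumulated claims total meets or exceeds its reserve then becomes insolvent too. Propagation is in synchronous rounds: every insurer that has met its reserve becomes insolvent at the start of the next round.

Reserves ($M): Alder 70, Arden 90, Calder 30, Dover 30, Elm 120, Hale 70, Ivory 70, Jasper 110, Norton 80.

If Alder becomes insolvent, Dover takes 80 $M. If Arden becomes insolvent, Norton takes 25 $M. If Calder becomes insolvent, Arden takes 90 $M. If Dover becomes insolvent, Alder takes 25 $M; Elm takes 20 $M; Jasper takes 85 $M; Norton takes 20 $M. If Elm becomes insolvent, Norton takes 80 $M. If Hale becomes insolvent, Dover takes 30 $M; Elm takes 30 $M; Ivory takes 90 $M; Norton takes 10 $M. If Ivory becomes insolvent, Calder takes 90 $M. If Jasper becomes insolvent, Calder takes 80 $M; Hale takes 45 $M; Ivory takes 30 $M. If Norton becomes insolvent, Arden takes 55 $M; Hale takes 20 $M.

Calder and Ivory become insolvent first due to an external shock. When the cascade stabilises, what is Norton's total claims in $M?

Round 1 — Calder, Ivory become insolvent (initial).
  Arden: +90 → 90 ≥ 90
Round 2 — Arden becomes insolvent.
  Norton: +25 → 25 < 80
No further insolvencies.

25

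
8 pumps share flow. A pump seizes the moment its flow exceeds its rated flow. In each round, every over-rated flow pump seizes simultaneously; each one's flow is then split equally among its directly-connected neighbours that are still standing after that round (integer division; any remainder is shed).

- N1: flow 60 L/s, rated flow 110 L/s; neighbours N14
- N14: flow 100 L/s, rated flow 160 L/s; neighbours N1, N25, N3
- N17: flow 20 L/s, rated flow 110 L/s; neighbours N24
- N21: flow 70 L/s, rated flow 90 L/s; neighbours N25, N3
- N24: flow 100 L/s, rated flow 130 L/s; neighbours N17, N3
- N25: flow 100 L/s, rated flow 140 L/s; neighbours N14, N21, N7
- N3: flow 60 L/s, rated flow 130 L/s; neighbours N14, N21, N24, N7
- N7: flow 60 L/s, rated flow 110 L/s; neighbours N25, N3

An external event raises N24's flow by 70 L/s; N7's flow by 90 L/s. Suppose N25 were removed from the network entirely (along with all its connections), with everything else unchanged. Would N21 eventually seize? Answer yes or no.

yes

With N25 removed:
Round 1 — N24 at 170 > 130; N7 at 150 > 110. N24, N7 seize.
  N24 sheds 170 L/s to N17, N3: 85 each.
    N17: 20+85 = 105 ≤ 110
    N3: 60+85 = 145 > 130
  N7 sheds 150 L/s to N3: 150 each.
    N3: 145+150 = 295 > 130
Round 2 — N3 seizes.
  N3 sheds 295 L/s to N14, N21: 147 each (1 lost).
    N14: 100+147 = 247 > 160
    N21: 70+147 = 217 > 90
Round 3 — N14, N21 seize.
  N14 sheds 247 L/s to N1: 247 each.
    N1: 60+247 = 307 > 110
  N21 sheds 217 L/s: no online neighbours, lost.
Round 4 — N1 seizes.
  N1 sheds 307 L/s: no online neighbours, lost.
No further seizures.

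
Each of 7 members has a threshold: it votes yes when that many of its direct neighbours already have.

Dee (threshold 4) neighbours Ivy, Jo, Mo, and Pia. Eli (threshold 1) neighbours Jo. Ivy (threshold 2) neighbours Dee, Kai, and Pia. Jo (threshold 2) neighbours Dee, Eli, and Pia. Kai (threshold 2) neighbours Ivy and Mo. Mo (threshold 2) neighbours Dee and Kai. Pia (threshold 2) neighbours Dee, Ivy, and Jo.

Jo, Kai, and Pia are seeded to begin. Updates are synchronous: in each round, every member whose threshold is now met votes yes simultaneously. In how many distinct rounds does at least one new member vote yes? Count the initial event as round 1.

2

Round 1 — Jo, Kai, Pia vote yes (initial).
Round 2 — checking thresholds:
  Dee: 2 of 4 neighbours < 4, not yet.
  Eli: 1 of 1 neighbours ≥ 1, votes yes.
  Ivy: 2 of 3 neighbours ≥ 2, votes yes.
  Mo: 1 of 2 neighbours < 2, not yet.
Round 3 — no new yes votes; cascade stops.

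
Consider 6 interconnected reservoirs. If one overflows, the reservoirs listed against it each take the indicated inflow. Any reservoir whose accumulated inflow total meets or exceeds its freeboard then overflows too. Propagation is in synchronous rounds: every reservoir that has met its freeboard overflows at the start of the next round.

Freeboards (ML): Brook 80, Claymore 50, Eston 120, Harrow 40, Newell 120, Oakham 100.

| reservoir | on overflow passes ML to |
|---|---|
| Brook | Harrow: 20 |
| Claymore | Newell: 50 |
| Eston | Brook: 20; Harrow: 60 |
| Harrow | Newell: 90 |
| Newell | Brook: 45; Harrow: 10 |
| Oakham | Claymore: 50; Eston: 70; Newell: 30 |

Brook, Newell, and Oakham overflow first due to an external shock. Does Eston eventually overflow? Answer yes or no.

Round 1 — Brook, Newell, Oakham overflow (initial).
  Claymore: +50 → 50 ≥ 50
  Eston: +70 → 70 < 120
  Harrow: +20+10 → 30 < 40
Round 2 — Claymore overflows.
No further overflows.

no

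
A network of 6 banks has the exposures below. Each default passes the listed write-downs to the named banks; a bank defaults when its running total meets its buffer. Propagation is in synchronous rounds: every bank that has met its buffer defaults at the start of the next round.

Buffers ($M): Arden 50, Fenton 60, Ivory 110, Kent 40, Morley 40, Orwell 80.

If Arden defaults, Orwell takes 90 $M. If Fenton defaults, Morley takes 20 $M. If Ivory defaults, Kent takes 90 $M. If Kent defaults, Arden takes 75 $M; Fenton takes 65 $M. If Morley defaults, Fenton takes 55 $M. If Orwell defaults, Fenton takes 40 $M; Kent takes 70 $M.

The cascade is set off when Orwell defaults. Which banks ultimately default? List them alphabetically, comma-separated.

Arden, Fenton, Kent, Orwell

Round 1 — Orwell defaults (initial).
  Fenton: +40 → 40 < 60
  Kent: +70 → 70 ≥ 40
Round 2 — Kent defaults.
  Arden: +75 → 75 ≥ 50
  Fenton: +65 → 105 ≥ 60
Round 3 — Arden, Fenton default.
  Morley: +20 → 20 < 40
No further defaults.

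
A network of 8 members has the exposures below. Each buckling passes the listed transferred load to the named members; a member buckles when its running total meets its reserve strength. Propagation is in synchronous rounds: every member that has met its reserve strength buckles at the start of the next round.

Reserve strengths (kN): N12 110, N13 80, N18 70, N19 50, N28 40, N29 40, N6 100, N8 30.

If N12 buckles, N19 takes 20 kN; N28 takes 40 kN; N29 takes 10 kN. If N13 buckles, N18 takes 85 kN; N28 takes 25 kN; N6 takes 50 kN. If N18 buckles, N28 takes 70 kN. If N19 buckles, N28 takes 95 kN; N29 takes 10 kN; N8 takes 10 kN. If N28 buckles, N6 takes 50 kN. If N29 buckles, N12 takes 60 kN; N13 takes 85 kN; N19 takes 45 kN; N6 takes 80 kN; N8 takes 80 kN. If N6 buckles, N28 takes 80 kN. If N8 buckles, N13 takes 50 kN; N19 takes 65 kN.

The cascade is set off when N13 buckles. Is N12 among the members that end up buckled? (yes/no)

Round 1 — N13 buckles (initial).
  N18: +85 → 85 ≥ 70
  N28: +25 → 25 < 40
  N6: +50 → 50 < 100
Round 2 — N18 buckles.
  N28: +70 → 95 ≥ 40
Round 3 — N28 buckles.
  N6: +50 → 100 ≥ 100
Round 4 — N6 buckles.
No further bucklings.

no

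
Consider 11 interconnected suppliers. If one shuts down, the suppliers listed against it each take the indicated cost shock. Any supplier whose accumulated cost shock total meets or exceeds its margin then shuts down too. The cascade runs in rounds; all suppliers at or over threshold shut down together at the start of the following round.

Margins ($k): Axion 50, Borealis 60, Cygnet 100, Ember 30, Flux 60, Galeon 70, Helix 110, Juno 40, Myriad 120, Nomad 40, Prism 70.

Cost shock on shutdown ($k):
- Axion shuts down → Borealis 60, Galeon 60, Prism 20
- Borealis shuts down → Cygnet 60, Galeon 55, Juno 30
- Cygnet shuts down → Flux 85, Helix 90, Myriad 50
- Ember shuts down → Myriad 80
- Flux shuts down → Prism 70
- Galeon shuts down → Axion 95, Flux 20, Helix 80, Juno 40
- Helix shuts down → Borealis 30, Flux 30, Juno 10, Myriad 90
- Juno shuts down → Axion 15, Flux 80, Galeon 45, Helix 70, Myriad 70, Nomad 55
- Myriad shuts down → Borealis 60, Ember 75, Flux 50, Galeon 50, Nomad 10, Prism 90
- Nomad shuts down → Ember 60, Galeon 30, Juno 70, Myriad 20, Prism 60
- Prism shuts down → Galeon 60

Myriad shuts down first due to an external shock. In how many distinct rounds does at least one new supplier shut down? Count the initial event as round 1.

5

Round 1 — Myriad shuts down (initial).
  Borealis: +60 → 60 ≥ 60
  Ember: +75 → 75 ≥ 30
  Flux: +50 → 50 < 60
  Galeon: +50 → 50 < 70
  Nomad: +10 → 10 < 40
  Prism: +90 → 90 ≥ 70
Round 2 — Borealis, Ember, Prism shut down.
  Cygnet: +60 → 60 < 100
  Galeon: +55+60 → 165 ≥ 70
  Juno: +30 → 30 < 40
Round 3 — Galeon shuts down.
  Axion: +95 → 95 ≥ 50
  Flux: +20 → 70 ≥ 60
  Helix: +80 → 80 < 110
  Juno: +40 → 70 ≥ 40
Round 4 — Axion, Flux, Juno shut down.
  Helix: +70 → 150 ≥ 110
  Nomad: +55 → 65 ≥ 40
Round 5 — Helix, Nomad shut down.
No further shutdowns.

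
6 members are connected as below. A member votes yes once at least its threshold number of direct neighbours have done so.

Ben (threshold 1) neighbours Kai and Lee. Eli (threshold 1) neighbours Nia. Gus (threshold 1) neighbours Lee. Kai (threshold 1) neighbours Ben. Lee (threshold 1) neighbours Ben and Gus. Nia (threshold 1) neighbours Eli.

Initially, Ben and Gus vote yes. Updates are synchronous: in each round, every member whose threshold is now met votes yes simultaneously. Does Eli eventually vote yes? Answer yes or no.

Round 1 — Ben, Gus vote yes (initial).
Round 2 — checking thresholds:
  Kai: 1 of 1 neighbours ≥ 1, votes yes.
  Lee: 2 of 2 neighbours ≥ 1, votes yes.
Round 3 — no new yes votes; cascade stops.

no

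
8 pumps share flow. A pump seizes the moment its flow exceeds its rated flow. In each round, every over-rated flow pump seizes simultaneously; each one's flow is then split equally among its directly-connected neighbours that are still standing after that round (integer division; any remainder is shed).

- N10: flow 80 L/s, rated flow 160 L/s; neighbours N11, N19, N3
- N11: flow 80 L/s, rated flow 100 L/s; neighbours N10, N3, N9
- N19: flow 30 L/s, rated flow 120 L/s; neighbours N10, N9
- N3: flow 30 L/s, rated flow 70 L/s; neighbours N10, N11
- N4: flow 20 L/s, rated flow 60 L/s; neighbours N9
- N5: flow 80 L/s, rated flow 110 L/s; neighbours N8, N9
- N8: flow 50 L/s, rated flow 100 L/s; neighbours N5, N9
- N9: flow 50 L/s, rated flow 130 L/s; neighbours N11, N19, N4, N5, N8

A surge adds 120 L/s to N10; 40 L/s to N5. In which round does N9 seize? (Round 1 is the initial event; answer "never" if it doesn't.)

Round 1 — N10 at 200 > 160; N5 at 120 > 110. N10, N5 seize.
  N10 sheds 200 L/s to N11, N19, N3: 66 each (2 lost).
    N11: 80+66 = 146 > 100
    N19: 30+66 = 96 ≤ 120
    N3: 30+66 = 96 > 70
  N5 sheds 120 L/s to N8, N9: 60 each.
    N8: 50+60 = 110 > 100
    N9: 50+60 = 110 ≤ 130
Round 2 — N11, N3, N8 seize.
  N11 sheds 146 L/s to N9: 146 each.
    N9: 110+146 = 256 > 130
  N3 sheds 96 L/s: no online neighbours, lost.
  N8 sheds 110 L/s to N9: 110 each.
    N9: 256+110 = 366 > 130
Round 3 — N9 seizes.
  N9 sheds 366 L/s to N19, N4: 183 each.
    N19: 96+183 = 279 > 120
    N4: 20+183 = 203 > 60
Round 4 — N19, N4 seize.
  N19 sheds 279 L/s: no online neighbours, lost.
  N4 sheds 203 L/s: no online neighbours, lost.
No further seizures.

3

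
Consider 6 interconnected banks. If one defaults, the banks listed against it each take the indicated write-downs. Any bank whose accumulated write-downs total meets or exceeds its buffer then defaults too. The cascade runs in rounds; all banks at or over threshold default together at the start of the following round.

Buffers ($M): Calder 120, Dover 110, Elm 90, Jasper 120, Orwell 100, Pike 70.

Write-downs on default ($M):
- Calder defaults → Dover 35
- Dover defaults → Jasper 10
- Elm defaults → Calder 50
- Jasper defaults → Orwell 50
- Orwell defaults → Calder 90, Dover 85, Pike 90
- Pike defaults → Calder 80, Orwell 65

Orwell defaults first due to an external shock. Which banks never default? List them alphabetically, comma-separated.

Round 1 — Orwell defaults (initial).
  Calder: +90 → 90 < 120
  Dover: +85 → 85 < 110
  Pike: +90 → 90 ≥ 70
Round 2 — Pike defaults.
  Calder: +80 → 170 ≥ 120
Round 3 — Calder defaults.
  Dover: +35 → 120 ≥ 110
Round 4 — Dover defaults.
  Jasper: +10 → 10 < 120
No further defaults.

Elm, Jasper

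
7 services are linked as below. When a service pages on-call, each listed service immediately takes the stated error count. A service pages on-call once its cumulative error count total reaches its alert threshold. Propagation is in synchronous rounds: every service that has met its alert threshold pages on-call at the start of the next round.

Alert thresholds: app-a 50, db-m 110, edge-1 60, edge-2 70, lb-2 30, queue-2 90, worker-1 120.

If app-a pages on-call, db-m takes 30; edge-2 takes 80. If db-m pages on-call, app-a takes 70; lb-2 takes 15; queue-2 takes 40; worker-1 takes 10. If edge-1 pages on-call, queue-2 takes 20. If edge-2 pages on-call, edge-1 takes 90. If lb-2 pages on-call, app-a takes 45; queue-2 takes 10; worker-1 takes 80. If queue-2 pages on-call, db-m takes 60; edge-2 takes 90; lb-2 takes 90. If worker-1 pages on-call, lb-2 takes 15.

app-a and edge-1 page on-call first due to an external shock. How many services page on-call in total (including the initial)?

Round 1 — app-a, edge-1 page on-call (initial).
  db-m: +30 → 30 < 110
  edge-2: +80 → 80 ≥ 70
  queue-2: +20 → 20 < 90
Round 2 — edge-2 pages on-call.
No further pages.

3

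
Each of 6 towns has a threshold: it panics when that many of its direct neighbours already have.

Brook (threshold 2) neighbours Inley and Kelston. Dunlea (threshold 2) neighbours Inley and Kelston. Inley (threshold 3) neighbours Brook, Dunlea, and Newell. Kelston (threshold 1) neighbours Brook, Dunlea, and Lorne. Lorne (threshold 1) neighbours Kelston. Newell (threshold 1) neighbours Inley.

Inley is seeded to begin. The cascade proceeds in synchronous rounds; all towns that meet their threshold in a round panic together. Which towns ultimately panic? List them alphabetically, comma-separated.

Round 1 — Inley panics (initial).
Round 2 — checking thresholds:
  Brook: 1 of 2 neighbours < 2, not yet.
  Dunlea: 1 of 2 neighbours < 2, not yet.
  Newell: 1 of 1 neighbours ≥ 1, panics.
Round 3 — no new panics; cascade stops.

Inley, Newell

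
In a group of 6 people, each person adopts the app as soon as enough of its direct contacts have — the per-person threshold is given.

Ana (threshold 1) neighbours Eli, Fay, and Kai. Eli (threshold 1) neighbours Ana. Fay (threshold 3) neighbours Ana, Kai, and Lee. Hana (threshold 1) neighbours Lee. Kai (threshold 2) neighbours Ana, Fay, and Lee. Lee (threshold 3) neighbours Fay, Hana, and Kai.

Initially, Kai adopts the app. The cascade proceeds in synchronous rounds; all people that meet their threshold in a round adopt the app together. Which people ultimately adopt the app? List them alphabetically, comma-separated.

Round 1 — Kai adopts the app (initial).
Round 2 — checking thresholds:
  Ana: 1 of 3 neighbours ≥ 1, adopts the app.
  Fay: 1 of 3 neighbours < 3, holds.
  Lee: 1 of 3 neighbours < 3, holds.
Round 3 — checking thresholds:
  Eli: 1 of 1 neighbours ≥ 1, adopts the app.
  Fay: 2 of 3 neighbours < 3, holds.
  Lee: 1 of 3 neighbours < 3, holds.
Round 4 — no new adoptions; cascade stops.

Ana, Eli, Kai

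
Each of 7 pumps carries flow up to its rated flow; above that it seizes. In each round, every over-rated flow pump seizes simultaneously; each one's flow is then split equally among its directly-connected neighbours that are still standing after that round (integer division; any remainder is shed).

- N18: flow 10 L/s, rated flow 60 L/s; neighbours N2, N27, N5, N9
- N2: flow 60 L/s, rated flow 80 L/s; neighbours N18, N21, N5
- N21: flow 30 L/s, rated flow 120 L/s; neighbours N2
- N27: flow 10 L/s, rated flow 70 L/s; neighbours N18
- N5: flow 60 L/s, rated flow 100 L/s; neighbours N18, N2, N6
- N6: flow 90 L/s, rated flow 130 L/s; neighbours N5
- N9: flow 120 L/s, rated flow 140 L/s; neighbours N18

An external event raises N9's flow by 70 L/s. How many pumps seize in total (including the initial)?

Round 1 — N9 at 190 > 140. N9 seizes.
  N9 sheds 190 L/s to N18: 190 each.
    N18: 10+190 = 200 > 60
Round 2 — N18 seizes.
  N18 sheds 200 L/s to N2, N27, N5: 66 each (2 lost).
    N2: 60+66 = 126 > 80
    N27: 10+66 = 76 > 70
    N5: 60+66 = 126 > 100
Round 3 — N2, N27, N5 seize.
  N2 sheds 126 L/s to N21: 126 each.
    N21: 30+126 = 156 > 120
  N27 sheds 76 L/s: no online neighbours, lost.
  N5 sheds 126 L/s to N6: 126 each.
    N6: 90+126 = 216 > 130
Round 4 — N21, N6 seize.
  N21 sheds 156 L/s: no online neighbours, lost.
  N6 sheds 216 L/s: no online neighbours, lost.
No further seizures.

7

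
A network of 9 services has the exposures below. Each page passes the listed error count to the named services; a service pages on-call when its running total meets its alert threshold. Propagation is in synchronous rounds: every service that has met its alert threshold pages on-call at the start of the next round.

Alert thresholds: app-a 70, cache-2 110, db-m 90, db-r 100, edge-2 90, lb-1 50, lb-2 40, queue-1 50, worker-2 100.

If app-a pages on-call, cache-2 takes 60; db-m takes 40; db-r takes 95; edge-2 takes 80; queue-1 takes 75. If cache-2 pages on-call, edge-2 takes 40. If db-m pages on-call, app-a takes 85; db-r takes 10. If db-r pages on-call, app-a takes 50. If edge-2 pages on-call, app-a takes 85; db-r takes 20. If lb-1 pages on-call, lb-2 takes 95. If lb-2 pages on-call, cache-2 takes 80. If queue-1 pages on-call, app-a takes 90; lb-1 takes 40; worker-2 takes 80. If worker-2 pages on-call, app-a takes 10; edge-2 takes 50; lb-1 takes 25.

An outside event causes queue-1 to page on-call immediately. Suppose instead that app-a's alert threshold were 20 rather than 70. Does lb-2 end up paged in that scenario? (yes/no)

With app-a's alert threshold at 20:
Round 1 — queue-1 pages on-call (initial).
  app-a: +90 → 90 ≥ 20
  lb-1: +40 → 40 < 50
  worker-2: +80 → 80 < 100
Round 2 — app-a pages on-call.
  cache-2: +60 → 60 < 110
  db-m: +40 → 40 < 90
  db-r: +95 → 95 < 100
  edge-2: +80 → 80 < 90
No further pages.

no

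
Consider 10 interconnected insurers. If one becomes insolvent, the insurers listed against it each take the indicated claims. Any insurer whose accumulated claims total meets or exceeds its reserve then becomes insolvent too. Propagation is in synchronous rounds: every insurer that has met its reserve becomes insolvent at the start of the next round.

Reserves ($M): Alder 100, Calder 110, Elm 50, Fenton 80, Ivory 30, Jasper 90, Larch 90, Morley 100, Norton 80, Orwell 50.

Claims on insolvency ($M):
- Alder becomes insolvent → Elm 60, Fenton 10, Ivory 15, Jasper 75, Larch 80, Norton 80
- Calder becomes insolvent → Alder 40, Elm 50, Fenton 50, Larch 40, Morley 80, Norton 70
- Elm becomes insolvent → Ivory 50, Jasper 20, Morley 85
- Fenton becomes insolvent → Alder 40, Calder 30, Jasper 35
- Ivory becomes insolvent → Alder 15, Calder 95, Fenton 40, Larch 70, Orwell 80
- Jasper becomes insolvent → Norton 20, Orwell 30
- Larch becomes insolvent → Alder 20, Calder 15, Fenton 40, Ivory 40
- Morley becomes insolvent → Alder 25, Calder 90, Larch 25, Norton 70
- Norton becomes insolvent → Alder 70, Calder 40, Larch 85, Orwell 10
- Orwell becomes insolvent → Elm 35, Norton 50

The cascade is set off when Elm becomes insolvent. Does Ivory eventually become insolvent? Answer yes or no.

Round 1 — Elm becomes insolvent (initial).
  Ivory: +50 → 50 ≥ 30
  Jasper: +20 → 20 < 90
  Morley: +85 → 85 < 100
Round 2 — Ivory becomes insolvent.
  Alder: +15 → 15 < 100
  Calder: +95 → 95 < 110
  Fenton: +40 → 40 < 80
  Larch: +70 → 70 < 90
  Orwell: +80 → 80 ≥ 50
Round 3 — Orwell becomes insolvent.
  Norton: +50 → 50 < 80
No further insolvencies.

yes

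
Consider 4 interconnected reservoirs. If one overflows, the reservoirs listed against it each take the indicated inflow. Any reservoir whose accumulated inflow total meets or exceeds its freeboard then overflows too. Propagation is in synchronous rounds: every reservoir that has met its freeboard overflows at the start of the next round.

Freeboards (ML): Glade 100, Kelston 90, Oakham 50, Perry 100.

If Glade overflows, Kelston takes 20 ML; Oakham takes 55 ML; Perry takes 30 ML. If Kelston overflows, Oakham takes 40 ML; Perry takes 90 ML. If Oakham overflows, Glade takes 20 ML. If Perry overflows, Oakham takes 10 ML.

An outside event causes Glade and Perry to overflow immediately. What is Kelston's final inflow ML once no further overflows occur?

Round 1 — Glade, Perry overflow (initial).
  Kelston: +20 → 20 < 90
  Oakham: +55+10 → 65 ≥ 50
Round 2 — Oakham overflows.
No further overflows.

20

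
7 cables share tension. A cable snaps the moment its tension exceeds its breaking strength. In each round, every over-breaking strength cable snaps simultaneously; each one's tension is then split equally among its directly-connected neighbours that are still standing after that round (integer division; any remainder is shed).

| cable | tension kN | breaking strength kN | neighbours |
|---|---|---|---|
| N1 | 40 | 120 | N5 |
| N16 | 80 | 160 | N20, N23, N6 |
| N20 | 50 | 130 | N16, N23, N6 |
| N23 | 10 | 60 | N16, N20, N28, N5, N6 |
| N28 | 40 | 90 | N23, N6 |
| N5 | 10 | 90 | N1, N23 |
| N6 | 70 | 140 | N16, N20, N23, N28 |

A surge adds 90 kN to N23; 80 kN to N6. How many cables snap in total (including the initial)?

Round 1 — N23 at 100 > 60; N6 at 150 > 140. N23, N6 snap.
  N23 sheds 100 kN to N16, N20, N28, N5: 25 each.
    N16: 80+25 = 105 ≤ 160
    N20: 50+25 = 75 ≤ 130
    N28: 40+25 = 65 ≤ 90
    N5: 10+25 = 35 ≤ 90
  N6 sheds 150 kN to N16, N20, N28: 50 each.
    N16: 105+50 = 155 ≤ 160
    N20: 75+50 = 125 ≤ 130
    N28: 65+50 = 115 > 90
Round 2 — N28 snaps.
  N28 sheds 115 kN: no online neighbours, lost.
No further breaks.

3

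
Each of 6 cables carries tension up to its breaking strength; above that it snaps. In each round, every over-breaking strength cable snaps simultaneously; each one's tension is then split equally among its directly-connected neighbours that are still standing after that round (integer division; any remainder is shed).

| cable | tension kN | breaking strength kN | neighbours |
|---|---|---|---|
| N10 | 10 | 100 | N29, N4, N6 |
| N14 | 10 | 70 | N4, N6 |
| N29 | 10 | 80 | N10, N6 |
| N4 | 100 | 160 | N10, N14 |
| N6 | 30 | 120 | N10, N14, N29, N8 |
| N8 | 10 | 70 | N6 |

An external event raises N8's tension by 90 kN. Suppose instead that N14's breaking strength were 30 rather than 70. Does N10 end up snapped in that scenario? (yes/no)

no

With N14's breaking strength at 30:
Round 1 — N8 at 100 > 70. N8 snaps.
  N8 sheds 100 kN to N6: 100 each.
    N6: 30+100 = 130 > 120
Round 2 — N6 snaps.
  N6 sheds 130 kN to N10, N14, N29: 43 each (1 lost).
    N10: 10+43 = 53 ≤ 100
    N14: 10+43 = 53 > 30
    N29: 10+43 = 53 ≤ 80
Round 3 — N14 snaps.
  N14 sheds 53 kN to N4: 53 each.
    N4: 100+53 = 153 ≤ 160
No further breaks.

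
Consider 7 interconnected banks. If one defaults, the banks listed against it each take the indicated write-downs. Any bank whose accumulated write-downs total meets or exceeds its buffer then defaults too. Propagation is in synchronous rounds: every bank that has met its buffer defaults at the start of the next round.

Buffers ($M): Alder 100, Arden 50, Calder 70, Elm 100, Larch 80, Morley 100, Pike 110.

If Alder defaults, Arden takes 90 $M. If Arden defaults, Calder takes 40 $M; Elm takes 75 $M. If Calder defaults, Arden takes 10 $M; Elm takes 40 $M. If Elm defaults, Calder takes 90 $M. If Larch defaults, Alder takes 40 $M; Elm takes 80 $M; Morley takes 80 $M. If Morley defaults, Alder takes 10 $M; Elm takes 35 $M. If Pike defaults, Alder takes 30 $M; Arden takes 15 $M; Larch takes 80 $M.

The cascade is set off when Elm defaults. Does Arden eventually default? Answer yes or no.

Round 1 — Elm defaults (initial).
  Calder: +90 → 90 ≥ 70
Round 2 — Calder defaults.
  Arden: +10 → 10 < 50
No further defaults.

no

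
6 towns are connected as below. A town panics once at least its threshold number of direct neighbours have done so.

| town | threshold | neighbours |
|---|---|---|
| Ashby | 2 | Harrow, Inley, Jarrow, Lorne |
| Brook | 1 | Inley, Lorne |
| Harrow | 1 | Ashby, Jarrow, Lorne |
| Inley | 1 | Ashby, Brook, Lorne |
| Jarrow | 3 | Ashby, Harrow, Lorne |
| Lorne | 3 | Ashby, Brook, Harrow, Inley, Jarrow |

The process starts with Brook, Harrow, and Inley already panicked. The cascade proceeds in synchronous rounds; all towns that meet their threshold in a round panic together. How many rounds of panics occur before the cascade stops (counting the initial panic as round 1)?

3

Round 1 — Brook, Harrow, Inley panic (initial).
Round 2 — checking thresholds:
  Ashby: 2 of 4 neighbours ≥ 2, panics.
  Jarrow: 1 of 3 neighbours < 3, below threshold.
  Lorne: 3 of 5 neighbours ≥ 3, panics.
Round 3 — checking thresholds:
  Jarrow: 3 of 3 neighbours ≥ 3, panics.
Round 4 — no new panics; cascade stops.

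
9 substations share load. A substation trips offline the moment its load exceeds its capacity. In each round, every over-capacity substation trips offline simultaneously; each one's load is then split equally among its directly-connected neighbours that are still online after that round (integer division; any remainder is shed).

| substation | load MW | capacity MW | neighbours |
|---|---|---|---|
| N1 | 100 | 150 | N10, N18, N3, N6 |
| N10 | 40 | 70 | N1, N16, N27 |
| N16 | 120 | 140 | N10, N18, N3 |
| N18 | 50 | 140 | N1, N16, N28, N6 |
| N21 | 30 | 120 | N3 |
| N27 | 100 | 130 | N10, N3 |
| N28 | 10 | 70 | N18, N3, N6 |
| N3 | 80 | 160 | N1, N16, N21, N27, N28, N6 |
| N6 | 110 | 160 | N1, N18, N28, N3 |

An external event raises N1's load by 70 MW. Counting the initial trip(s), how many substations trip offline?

Round 1 — N1 at 170 > 150. N1 trips offline.
  N1 sheds 170 MW to N10, N18, N3, N6: 42 each (2 lost).
    N10: 40+42 = 82 > 70
    N18: 50+42 = 92 ≤ 140
    N3: 80+42 = 122 ≤ 160
    N6: 110+42 = 152 ≤ 160
Round 2 — N10 trips offline.
  N10 sheds 82 MW to N16, N27: 41 each.
    N16: 120+41 = 161 > 140
    N27: 100+41 = 141 > 130
Round 3 — N16, N27 trip offline.
  N16 sheds 161 MW to N18, N3: 80 each (1 lost).
    N18: 92+80 = 172 > 140
    N3: 122+80 = 202 > 160
  N27 sheds 141 MW to N3: 141 each.
    N3: 202+141 = 343 > 160
Round 4 — N18, N3 trip offline.
  N18 sheds 172 MW to N28, N6: 86 each.
    N28: 10+86 = 96 > 70
    N6: 152+86 = 238 > 160
  N3 sheds 343 MW to N21, N28, N6: 114 each (1 lost).
    N21: 30+114 = 144 > 120
    N28: 96+114 = 210 > 70
    N6: 238+114 = 352 > 160
Round 5 — N21, N28, N6 trip offline.
  N21 sheds 144 MW: no online neighbours, lost.
  N28 sheds 210 MW: no online neighbours, lost.
  N6 sheds 352 MW: no online neighbours, lost.
No further trips.

9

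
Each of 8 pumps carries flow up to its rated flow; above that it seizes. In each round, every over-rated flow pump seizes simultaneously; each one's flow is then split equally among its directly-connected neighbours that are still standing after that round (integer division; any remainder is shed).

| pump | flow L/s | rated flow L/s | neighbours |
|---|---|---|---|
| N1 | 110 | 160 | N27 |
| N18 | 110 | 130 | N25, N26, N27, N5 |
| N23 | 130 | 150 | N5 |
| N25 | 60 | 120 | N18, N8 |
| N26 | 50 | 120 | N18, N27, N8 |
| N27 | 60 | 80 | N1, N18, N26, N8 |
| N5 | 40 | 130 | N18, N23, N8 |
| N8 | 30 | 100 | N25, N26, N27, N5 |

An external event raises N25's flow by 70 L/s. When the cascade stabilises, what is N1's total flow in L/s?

149

Round 1 — N25 at 130 > 120. N25 seizes.
  N25 sheds 130 L/s to N18, N8: 65 each.
    N18: 110+65 = 175 > 130
    N8: 30+65 = 95 ≤ 100
Round 2 — N18 seizes.
  N18 sheds 175 L/s to N26, N27, N5: 58 each (1 lost).
    N26: 50+58 = 108 ≤ 120
    N27: 60+58 = 118 > 80
    N5: 40+58 = 98 ≤ 130
Round 3 — N27 seizes.
  N27 sheds 118 L/s to N1, N26, N8: 39 each (1 lost).
    N1: 110+39 = 149 ≤ 160
    N26: 108+39 = 147 > 120
    N8: 95+39 = 134 > 100
Round 4 — N26, N8 seize.
  N26 sheds 147 L/s: no online neighbours, lost.
  N8 sheds 134 L/s to N5: 134 each.
    N5: 98+134 = 232 > 130
Round 5 — N5 seizes.
  N5 sheds 232 L/s to N23: 232 each.
    N23: 130+232 = 362 > 150
Round 6 — N23 seizes.
  N23 sheds 362 L/s: no online neighbours, lost.
No further seizures.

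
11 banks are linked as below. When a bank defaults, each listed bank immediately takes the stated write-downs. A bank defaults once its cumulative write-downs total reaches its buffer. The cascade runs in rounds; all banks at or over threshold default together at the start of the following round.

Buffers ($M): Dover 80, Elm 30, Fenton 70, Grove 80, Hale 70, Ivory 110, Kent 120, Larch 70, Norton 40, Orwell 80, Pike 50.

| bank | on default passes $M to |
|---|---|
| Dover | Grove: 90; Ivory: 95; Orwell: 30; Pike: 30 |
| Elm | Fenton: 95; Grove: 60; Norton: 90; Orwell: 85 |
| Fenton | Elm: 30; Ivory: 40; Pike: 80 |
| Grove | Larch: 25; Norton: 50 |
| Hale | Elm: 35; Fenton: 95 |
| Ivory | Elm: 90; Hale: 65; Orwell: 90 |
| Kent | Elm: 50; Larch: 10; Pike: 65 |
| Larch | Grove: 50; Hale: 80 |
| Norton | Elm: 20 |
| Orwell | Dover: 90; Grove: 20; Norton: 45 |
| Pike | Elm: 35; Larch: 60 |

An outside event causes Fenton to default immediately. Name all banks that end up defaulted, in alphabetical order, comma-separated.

Dover, Elm, Fenton, Grove, Hale, Ivory, Larch, Norton, Orwell, Pike

Round 1 — Fenton defaults (initial).
  Elm: +30 → 30 ≥ 30
  Ivory: +40 → 40 < 110
  Pike: +80 → 80 ≥ 50
Round 2 — Elm, Pike default.
  Grove: +60 → 60 < 80
  Larch: +60 → 60 < 70
  Norton: +90 → 90 ≥ 40
  Orwell: +85 → 85 ≥ 80
Round 3 — Norton, Orwell default.
  Dover: +90 → 90 ≥ 80
  Grove: +20 → 80 ≥ 80
Round 4 — Dover, Grove default.
  Ivory: +95 → 135 ≥ 110
  Larch: +25 → 85 ≥ 70
Round 5 — Ivory, Larch default.
  Hale: +65+80 → 145 ≥ 70
Round 6 — Hale defaults.
No further defaults.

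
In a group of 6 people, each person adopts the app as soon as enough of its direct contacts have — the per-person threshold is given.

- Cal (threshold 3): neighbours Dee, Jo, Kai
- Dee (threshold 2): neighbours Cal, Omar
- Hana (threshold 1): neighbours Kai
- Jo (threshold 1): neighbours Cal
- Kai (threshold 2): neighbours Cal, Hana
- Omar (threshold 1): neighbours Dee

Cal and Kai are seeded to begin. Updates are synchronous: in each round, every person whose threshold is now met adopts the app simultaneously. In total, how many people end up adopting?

Round 1 — Cal, Kai adopt the app (initial).
Round 2 — checking thresholds:
  Dee: 1 of 2 neighbours < 2, below threshold.
  Hana: 1 of 1 neighbours ≥ 1, adopts the app.
  Jo: 1 of 1 neighbours ≥ 1, adopts the app.
Round 3 — no new adoptions; cascade stops.

4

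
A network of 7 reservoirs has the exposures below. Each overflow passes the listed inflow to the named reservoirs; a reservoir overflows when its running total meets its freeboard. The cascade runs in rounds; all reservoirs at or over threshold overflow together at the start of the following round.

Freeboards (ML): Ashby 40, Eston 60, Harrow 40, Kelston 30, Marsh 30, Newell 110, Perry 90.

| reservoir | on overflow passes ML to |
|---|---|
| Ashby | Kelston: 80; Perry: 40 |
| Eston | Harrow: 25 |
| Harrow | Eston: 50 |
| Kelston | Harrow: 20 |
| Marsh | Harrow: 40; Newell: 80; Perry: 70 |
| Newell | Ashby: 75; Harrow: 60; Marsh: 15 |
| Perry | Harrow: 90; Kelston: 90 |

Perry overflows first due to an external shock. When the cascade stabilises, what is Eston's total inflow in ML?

50

Round 1 — Perry overflows (initial).
  Harrow: +90 → 90 ≥ 40
  Kelston: +90 → 90 ≥ 30
Round 2 — Harrow, Kelston overflow.
  Eston: +50 → 50 < 60
No further overflows.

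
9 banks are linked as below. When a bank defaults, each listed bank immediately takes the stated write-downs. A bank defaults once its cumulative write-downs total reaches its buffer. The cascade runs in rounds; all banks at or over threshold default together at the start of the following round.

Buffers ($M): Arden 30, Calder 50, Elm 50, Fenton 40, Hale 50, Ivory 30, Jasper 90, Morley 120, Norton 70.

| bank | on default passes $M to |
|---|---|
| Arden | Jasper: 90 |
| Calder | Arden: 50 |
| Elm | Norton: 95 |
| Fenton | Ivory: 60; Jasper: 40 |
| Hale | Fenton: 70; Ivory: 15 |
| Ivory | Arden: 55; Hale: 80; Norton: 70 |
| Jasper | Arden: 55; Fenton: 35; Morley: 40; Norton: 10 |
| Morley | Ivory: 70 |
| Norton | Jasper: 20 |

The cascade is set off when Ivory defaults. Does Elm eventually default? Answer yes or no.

no

Round 1 — Ivory defaults (initial).
  Arden: +55 → 55 ≥ 30
  Hale: +80 → 80 ≥ 50
  Norton: +70 → 70 ≥ 70
Round 2 — Arden, Hale, Norton default.
  Fenton: +70 → 70 ≥ 40
  Jasper: +90+20 → 110 ≥ 90
Round 3 — Fenton, Jasper default.
  Morley: +40 → 40 < 120
No further defaults.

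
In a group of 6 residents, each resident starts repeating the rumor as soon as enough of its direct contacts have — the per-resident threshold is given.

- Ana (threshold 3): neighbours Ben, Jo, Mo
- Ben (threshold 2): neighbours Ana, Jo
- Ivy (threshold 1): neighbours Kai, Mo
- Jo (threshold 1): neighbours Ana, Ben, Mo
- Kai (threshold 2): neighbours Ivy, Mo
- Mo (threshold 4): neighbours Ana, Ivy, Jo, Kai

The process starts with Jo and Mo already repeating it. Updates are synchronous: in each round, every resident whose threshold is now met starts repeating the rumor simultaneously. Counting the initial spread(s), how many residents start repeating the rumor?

Round 1 — Jo, Mo start repeating the rumor (initial).
Round 2 — checking thresholds:
  Ana: 2 of 3 neighbours < 3, below threshold.
  Ben: 1 of 2 neighbours < 2, below threshold.
  Ivy: 1 of 2 neighbours ≥ 1, starts repeating the rumor.
  Kai: 1 of 2 neighbours < 2, below threshold.
Round 3 — checking thresholds:
  Ana: 2 of 3 neighbours < 3, below threshold.
  Ben: 1 of 2 neighbours < 2, below threshold.
  Kai: 2 of 2 neighbours ≥ 2, starts repeating the rumor.
Round 4 — no new spreads; cascade stops.

4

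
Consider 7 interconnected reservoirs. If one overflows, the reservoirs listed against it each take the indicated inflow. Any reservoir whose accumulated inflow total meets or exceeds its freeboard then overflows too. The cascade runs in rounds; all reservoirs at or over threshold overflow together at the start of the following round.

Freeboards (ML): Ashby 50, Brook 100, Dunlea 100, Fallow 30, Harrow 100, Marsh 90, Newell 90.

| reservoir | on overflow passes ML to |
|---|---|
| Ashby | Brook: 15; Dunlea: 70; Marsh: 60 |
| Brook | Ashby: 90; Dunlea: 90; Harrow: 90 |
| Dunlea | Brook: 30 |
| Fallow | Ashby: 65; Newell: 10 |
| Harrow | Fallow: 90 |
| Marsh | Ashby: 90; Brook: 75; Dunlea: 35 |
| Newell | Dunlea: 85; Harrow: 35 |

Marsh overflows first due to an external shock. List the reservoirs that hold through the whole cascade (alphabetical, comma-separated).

Round 1 — Marsh overflows (initial).
  Ashby: +90 → 90 ≥ 50
  Brook: +75 → 75 < 100
  Dunlea: +35 → 35 < 100
Round 2 — Ashby overflows.
  Brook: +15 → 90 < 100
  Dunlea: +70 → 105 ≥ 100
Round 3 — Dunlea overflows.
  Brook: +30 → 120 ≥ 100
Round 4 — Brook overflows.
  Harrow: +90 → 90 < 100
No further overflows.

Fallow, Harrow, Newell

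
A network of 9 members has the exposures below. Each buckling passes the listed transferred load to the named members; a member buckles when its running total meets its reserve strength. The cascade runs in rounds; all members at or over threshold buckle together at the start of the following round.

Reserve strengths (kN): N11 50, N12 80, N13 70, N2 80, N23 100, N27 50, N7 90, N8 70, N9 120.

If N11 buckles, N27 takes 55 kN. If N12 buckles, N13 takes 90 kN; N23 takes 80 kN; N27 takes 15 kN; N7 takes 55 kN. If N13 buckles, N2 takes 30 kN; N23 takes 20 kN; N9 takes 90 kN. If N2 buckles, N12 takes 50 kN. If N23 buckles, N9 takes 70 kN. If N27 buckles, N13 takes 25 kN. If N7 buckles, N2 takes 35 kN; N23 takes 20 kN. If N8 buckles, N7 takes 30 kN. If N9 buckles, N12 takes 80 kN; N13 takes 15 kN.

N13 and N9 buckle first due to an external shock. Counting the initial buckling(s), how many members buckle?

Round 1 — N13, N9 buckle (initial).
  N12: +80 → 80 ≥ 80
  N2: +30 → 30 < 80
  N23: +20 → 20 < 100
Round 2 — N12 buckles.
  N23: +80 → 100 ≥ 100
  N27: +15 → 15 < 50
  N7: +55 → 55 < 90
Round 3 — N23 buckles.
No further bucklings.

4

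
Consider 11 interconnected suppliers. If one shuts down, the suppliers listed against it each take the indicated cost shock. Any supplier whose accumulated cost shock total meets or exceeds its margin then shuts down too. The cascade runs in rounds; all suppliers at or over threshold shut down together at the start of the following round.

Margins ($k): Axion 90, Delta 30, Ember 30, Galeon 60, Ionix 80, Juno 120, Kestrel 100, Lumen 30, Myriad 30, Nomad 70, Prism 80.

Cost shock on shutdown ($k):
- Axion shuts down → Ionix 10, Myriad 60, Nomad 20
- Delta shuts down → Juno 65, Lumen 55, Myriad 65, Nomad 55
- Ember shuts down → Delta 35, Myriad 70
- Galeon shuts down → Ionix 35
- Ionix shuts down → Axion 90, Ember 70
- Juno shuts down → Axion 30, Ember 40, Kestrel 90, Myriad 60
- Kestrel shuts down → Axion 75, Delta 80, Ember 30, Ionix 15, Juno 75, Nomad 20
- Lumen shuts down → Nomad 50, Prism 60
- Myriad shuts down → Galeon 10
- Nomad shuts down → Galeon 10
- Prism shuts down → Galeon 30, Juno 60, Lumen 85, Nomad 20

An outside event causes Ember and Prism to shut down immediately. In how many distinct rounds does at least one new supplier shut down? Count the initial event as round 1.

3

Round 1 — Ember, Prism shut down (initial).
  Delta: +35 → 35 ≥ 30
  Galeon: +30 → 30 < 60
  Juno: +60 → 60 < 120
  Lumen: +85 → 85 ≥ 30
  Myriad: +70 → 70 ≥ 30
  Nomad: +20 → 20 < 70
Round 2 — Delta, Lumen, Myriad shut down.
  Galeon: +10 → 40 < 60
  Juno: +65 → 125 ≥ 120
  Nomad: +55+50 → 125 ≥ 70
Round 3 — Juno, Nomad shut down.
  Axion: +30 → 30 < 90
  Galeon: +10 → 50 < 60
  Kestrel: +90 → 90 < 100
No further shutdowns.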